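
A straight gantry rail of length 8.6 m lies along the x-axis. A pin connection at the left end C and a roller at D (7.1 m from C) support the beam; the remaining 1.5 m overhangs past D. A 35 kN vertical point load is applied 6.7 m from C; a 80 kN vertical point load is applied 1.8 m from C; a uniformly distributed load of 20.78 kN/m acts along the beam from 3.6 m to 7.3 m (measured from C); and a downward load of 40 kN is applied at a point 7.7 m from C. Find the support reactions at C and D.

C_x = 0, C_y = 76.18 kN, D_y = 155.7 kN

Resultant of the distributed load: 20.78 × 3.7 = 76.886 kN at 5.45 m from C.
Taking moments about C: D_y·7.1 − 35·6.7 − 80·1.8 − (20.78·3.7)·5.45 − 40·7.7 = 0 → D_y = 1105.5287/7.1 = 155.708 ≈ 155.7 kN.
ΣF_y = 0: C_y + 155.708 − 35 − 80 − 20.78·3.7 − 40 = 0 → C_y = 76.18 kN.
ΣF_x = 0: no horizontal applied forces, so C_x = 0.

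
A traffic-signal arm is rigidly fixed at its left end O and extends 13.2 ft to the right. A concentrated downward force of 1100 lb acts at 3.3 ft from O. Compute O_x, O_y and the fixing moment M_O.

ΣF_x = 0: O_x = 0.
ΣF_y = 0: O_y − 1100 = 0 → O_y = 1100 lb.
ΣM about O: M_O − 1100·3.3 = 0 → M_O = 3630 lb·ft.

O_x = 0, O_y = 1100 lb, M_O = 3630 lb·ft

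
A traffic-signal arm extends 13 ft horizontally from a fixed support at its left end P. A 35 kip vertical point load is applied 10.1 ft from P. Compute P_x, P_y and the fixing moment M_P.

P_x = 0, P_y = 35.00 kip, M_P = 353.5 kip·ft

ΣF_x = 0: P_x = 0.
ΣF_y = 0: P_y − 35 = 0 → P_y = 35.00 kip.
ΣM about P: M_P − 35·10.1 = 0 → M_P = 353.5 kip·ft.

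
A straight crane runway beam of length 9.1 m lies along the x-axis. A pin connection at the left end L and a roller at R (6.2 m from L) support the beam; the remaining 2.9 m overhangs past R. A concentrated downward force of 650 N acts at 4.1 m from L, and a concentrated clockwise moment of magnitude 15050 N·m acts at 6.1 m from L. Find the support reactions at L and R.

L_x = 0, L_y = -2207 N, R_y = 2857 N

Moments about L: R_y·6.2 − 650·4.1 − 15050 = 0 → R_y = 17715/6.2 = 2857.26 ≈ 2857 N.
ΣF_y = 0: L_y + 2857.26 − 650 = 0 → L_y = -2207 N.
ΣF_x = 0: no horizontal applied forces, so L_x = 0.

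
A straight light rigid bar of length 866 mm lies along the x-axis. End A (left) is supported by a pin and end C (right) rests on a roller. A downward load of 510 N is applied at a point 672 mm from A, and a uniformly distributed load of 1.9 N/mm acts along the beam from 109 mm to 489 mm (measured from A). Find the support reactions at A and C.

A_x = 0, A_y = 587.0 N, C_y = 645.0 N

Resultant of the distributed load: 1.9 × 380 = 722 N at 299 mm from A.
Moments about A: C_y·866 − 510·672 − (1.9·380)·299 = 0 → C_y = 558598/866 = 645.032 ≈ 645.0 N.
ΣF_y = 0: A_y + 645.032 − 510 − 1.9·380 = 0 → A_y = 587.0 N.
ΣF_x = 0: no horizontal applied forces, so A_x = 0.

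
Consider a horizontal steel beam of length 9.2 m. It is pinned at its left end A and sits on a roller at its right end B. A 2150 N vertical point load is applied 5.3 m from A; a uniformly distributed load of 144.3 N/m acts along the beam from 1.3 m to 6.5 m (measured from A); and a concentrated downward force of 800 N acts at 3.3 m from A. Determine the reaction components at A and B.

Resultant of the distributed load: 144.3 × 5.2 = 750.36 N at 3.9 m from A.
Taking moments about A: B_y·9.2 − 2150·5.3 − (144.3·5.2)·3.9 − 800·3.3 = 0 → B_y = 16961.404/9.2 = 1843.63 ≈ 1844 N.
ΣF_y = 0: A_y + 1843.63 − 2150 − 144.3·5.2 − 800 = 0 → A_y = 1857 N.
ΣF_x = 0: no horizontal applied forces, so A_x = 0.

A_x = 0, A_y = 1857 N, B_y = 1844 N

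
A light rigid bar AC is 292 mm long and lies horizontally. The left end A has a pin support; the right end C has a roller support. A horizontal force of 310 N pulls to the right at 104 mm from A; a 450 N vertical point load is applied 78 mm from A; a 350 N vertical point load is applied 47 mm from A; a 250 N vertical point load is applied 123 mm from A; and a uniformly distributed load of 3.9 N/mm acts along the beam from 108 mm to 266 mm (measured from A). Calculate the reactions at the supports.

A_x = -310.0 N, A_y = 989.7 N, C_y = 676.5 N

Resultant of the distributed load: 3.9 × 158 = 616.2 N at 187 mm from A.
ΣM about A: C_y·292 − 450·78 − 350·47 − 250·123 − (3.9·158)·187 = 0 → C_y = 197529.4/292 = 676.471 ≈ 676.5 N.
ΣF_y = 0: A_y + 676.471 − 450 − 350 − 250 − 3.9·158 = 0 → A_y = 989.7 N.
ΣF_x = 0: A_x + 310 = 0 → A_x = -310.0 N.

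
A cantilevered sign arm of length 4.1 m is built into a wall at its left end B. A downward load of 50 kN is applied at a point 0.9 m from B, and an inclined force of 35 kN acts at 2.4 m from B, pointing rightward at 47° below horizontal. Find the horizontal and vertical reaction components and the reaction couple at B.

ΣF_x = 0: B_x + 35·cos47° = 0 → B_x = -23.87 kN.
ΣF_y = 0: B_y − 50 − 35·sin47° = 0 → B_y = 75.60 kN.
ΣM about B: M_B − 50·0.9 − 35·sin47°·2.4 = 0 → M_B = 106.4 kN·m.

B_x = -23.87 kN, B_y = 75.60 kN, M_B = 106.4 kN·m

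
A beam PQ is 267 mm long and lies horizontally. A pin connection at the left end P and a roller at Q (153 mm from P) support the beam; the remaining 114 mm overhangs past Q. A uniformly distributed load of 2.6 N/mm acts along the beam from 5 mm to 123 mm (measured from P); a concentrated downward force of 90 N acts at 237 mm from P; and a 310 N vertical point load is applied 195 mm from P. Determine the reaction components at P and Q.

Resultant of the distributed load: 2.6 × 118 = 306.8 N at 64 mm from P.
ΣM about P: Q_y·153 − (2.6·118)·64 − 90·237 − 310·195 = 0 → Q_y = 101415.2/153 = 662.844 ≈ 662.8 N.
ΣF_y = 0: P_y + 662.844 − 2.6·118 − 90 − 310 = 0 → P_y = 43.96 N.
ΣF_x = 0: no horizontal applied forces, so P_x = 0.

P_x = 0, P_y = 43.96 N, Q_y = 662.8 N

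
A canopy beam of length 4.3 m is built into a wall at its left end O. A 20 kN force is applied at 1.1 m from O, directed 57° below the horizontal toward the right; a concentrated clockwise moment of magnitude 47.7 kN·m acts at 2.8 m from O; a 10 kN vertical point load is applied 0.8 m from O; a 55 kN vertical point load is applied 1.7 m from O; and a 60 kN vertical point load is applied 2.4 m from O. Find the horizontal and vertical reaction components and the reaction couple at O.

O_x = -10.89 kN, O_y = 141.8 kN, M_O = 311.7 kN·m

ΣF_x = 0: O_x + 20·cos57° = 0 → O_x = -10.89 kN.
ΣF_y = 0: O_y − 20·sin57° − 10 − 55 − 60 = 0 → O_y = 141.8 kN.
ΣM about O: M_O − 20·sin57°·1.1 − 47.7 − 10·0.8 − 55·1.7 − 60·2.4 = 0 → M_O = 311.7 kN·m.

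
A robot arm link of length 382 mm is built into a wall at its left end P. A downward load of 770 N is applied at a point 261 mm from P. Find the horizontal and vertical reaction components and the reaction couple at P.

P_x = 0, P_y = 770.0 N, M_P = 201000 N·mm

ΣF_x = 0: P_x = 0.
ΣF_y = 0: P_y − 770 = 0 → P_y = 770.0 N.
ΣM about P: M_P − 770·261 = 0 → M_P = 201000 N·mm.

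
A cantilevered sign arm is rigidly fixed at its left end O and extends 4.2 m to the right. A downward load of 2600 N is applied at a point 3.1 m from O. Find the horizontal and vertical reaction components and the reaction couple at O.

O_x = 0, O_y = 2600 N, M_O = 8060 N·m

ΣF_x = 0: O_x = 0.
ΣF_y = 0: O_y − 2600 = 0 → O_y = 2600 N.
ΣM about O: M_O − 2600·3.1 = 0 → M_O = 8060 N·m.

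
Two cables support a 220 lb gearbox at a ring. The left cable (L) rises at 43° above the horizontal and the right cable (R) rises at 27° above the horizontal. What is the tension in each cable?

ΣF_x = 0: −T_L·cos43° + T_R·cos27° = 0 → T_R = 0.820817·T_L.
ΣF_y = 0: T_L·sin43° + T_R·sin27° = 220.
Substitute: T_L·(0.681998 + 0.820817·0.45399) = 220 → T_L = 208.602 ≈ 208.6 lb.
Then T_R = 0.820817 × 208.602 = 171.2 lb.

T_L = 208.6 lb, T_R = 171.2 lb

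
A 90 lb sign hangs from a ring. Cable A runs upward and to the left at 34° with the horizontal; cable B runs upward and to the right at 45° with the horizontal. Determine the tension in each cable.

T_A = 64.83 lb, T_B = 76.01 lb

ΣF_x = 0: −T_A·cos34° + T_B·cos45° = 0 → T_B = 1.17244·T_A.
ΣF_y = 0: T_A·sin34° + T_B·sin45° = 90.
Substitute: T_A·(0.559193 + 1.17244·0.707107) = 90 → T_A = 64.8306 ≈ 64.83 lb.
Then T_B = 1.17244 × 64.8306 = 76.01 lb.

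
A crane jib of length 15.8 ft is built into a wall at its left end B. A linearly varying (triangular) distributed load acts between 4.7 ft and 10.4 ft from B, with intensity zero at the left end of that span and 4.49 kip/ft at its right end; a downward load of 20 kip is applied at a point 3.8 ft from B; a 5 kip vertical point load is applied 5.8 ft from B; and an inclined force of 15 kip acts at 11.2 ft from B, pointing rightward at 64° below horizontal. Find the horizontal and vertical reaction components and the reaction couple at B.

B_x = -6.576 kip, B_y = 51.28 kip, M_B = 364.8 kip·ft

Resultant of the triangular load: ½ × 4.49 × 5.7 = 12.7965 kip, acting at 8.5 ft from B (one-third of the span from the peak).
ΣF_x = 0: B_x + 15·cos64° = 0 → B_x = -6.576 kip.
ΣF_y = 0: B_y − ½·4.49·5.7 − 20 − 5 − 15·sin64° = 0 → B_y = 51.28 kip.
ΣM about B: M_B − (½·4.49·5.7)·8.5 − 20·3.8 − 5·5.8 − 15·sin64°·11.2 = 0 → M_B = 364.8 kip·ft.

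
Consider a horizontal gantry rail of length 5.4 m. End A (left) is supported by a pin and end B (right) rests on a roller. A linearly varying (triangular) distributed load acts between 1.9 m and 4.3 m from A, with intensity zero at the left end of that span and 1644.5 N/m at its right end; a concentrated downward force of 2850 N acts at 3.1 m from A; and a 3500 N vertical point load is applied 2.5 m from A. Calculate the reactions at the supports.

A_x = 0, A_y = 3788 N, B_y = 4536 N

Resultant of the triangular load: ½ × 1644.5 × 2.4 = 1973.4 N, acting at 3.5 m from A (one-third of the span from the peak).
Moments about A: B_y·5.4 − (½·1644.5·2.4)·3.5 − 2850·3.1 − 3500·2.5 = 0 → B_y = 24491.9/5.4 = 4535.54 ≈ 4536 N.
ΣF_y = 0: A_y + 4535.54 − ½·1644.5·2.4 − 2850 − 3500 = 0 → A_y = 3788 N.
ΣF_x = 0: no horizontal applied forces, so A_x = 0.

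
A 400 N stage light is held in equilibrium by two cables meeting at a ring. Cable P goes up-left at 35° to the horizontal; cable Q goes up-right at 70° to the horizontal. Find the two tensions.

ΣF_x = 0: −T_P·cos35° + T_Q·cos70° = 0 → T_Q = 2.39504·T_P.
ΣF_y = 0: T_P·sin35° + T_Q·sin70° = 400.
Substitute: T_P·(0.573576 + 2.39504·0.939693) = 400 → T_P = 141.634 ≈ 141.6 N.
Then T_Q = 2.39504 × 141.634 = 339.2 N.

T_P = 141.6 N, T_Q = 339.2 N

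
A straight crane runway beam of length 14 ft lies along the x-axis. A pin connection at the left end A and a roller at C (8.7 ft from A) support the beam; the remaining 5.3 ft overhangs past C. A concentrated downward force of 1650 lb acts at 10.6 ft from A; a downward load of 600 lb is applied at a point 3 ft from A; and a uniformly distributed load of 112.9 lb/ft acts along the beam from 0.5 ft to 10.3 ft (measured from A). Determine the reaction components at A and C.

Resultant of the distributed load: 112.9 × 9.8 = 1106.42 lb at 5.4 ft from A.
ΣM about A: C_y·8.7 − 1650·10.6 − 600·3 − (112.9·9.8)·5.4 = 0 → C_y = 25264.668/8.7 = 2903.98 ≈ 2904 lb.
ΣF_y = 0: A_y + 2903.98 − 1650 − 600 − 112.9·9.8 = 0 → A_y = 452.4 lb.
ΣF_x = 0: no horizontal applied forces, so A_x = 0.

A_x = 0, A_y = 452.4 lb, C_y = 2904 lb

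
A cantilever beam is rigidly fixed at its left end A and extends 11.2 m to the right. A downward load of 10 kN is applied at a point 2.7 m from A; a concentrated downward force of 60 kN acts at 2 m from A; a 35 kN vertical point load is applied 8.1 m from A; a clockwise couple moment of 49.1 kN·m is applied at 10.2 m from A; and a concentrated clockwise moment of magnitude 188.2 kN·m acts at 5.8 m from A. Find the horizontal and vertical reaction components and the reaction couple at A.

A_x = 0, A_y = 105.0 kN, M_A = 667.8 kN·m

ΣF_x = 0: A_x = 0.
ΣF_y = 0: A_y − 10 − 60 − 35 = 0 → A_y = 105.0 kN.
ΣM about A: M_A − 10·2.7 − 60·2 − 35·8.1 − 49.1 − 188.2 = 0 → M_A = 667.8 kN·m.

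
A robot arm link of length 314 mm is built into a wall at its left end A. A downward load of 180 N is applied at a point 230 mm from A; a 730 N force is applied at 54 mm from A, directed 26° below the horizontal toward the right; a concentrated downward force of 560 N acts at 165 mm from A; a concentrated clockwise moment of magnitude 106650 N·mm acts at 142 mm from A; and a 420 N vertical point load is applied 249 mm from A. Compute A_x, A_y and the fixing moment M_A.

ΣF_x = 0: A_x + 730·cos26° = 0 → A_x = -656.1 N.
ΣF_y = 0: A_y − 180 − 730·sin26° − 560 − 420 = 0 → A_y = 1480 N.
ΣM about A: M_A − 180·230 − 730·sin26°·54 − 560·165 − 106650 − 420·249 = 0 → M_A = 362300 N·mm.

A_x = -656.1 N, A_y = 1480 N, M_A = 362300 N·mm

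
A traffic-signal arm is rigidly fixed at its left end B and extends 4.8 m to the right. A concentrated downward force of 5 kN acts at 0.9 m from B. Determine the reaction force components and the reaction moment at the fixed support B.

B_x = 0, B_y = 5.000 kN, M_B = 4.500 kN·m

ΣF_x = 0: B_x = 0.
ΣF_y = 0: B_y − 5 = 0 → B_y = 5.000 kN.
ΣM about B: M_B − 5·0.9 = 0 → M_B = 4.500 kN·m.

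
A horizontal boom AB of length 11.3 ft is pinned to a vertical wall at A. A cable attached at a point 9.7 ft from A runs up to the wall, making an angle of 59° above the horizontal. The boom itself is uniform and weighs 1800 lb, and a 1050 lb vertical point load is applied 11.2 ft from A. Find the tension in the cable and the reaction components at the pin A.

ΣM about A: T·sin59°·9.7 − 1800·5.65 − 1050·11.2 = 0 → T = 21930/(9.7·0.857167) = 2637.55 ≈ 2638 lb.
ΣF_x = 0: A_x − T·cos59° = 0 → A_x = 2637.55 × 0.515038 = 1358 lb.
ΣF_y = 0: A_y + T·sin59° − 1800 − 1050 = 0 → A_y = 2850 − 2637.55 × 0.857167 = 589.2 lb.

T = 2638 lb, A_x = 1358 lb, A_y = 589.2 lb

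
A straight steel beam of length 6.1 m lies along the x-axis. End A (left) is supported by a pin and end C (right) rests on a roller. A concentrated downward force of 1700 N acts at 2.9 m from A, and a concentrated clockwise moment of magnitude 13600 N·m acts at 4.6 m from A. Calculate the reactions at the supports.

Taking moments about A: C_y·6.1 − 1700·2.9 − 13600 = 0 → C_y = 18530/6.1 = 3037.7 ≈ 3038 N.
ΣF_y = 0: A_y + 3037.7 − 1700 = 0 → A_y = -1338 N.
ΣF_x = 0: no horizontal applied forces, so A_x = 0.

A_x = 0, A_y = -1338 N, C_y = 3038 N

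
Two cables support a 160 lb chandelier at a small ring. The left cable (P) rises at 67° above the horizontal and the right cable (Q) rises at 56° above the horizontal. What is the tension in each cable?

ΣF_x = 0: −T_P·cos67° + T_Q·cos56° = 0 → T_Q = 0.698741·T_P.
ΣF_y = 0: T_P·sin67° + T_Q·sin56° = 160.
Substitute: T_P·(0.920505 + 0.698741·0.829038) = 160 → T_P = 106.682 ≈ 106.7 lb.
Then T_Q = 0.698741 × 106.682 = 74.54 lb.

T_P = 106.7 lb, T_Q = 74.54 lb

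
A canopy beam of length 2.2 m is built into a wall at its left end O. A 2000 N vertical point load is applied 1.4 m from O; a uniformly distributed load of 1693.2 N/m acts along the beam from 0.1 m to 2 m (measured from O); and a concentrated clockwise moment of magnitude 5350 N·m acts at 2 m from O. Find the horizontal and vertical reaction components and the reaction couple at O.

O_x = 0, O_y = 5217 N, M_O = 11530 N·m

Resultant of the distributed load: 1693.2 × 1.9 = 3217.08 N at 1.05 m from O.
ΣF_x = 0: O_x = 0.
ΣF_y = 0: O_y − 2000 − 1693.2·1.9 = 0 → O_y = 5217 N.
ΣM about O: M_O − 2000·1.4 − (1693.2·1.9)·1.05 − 5350 = 0 → M_O = 11530 N·m.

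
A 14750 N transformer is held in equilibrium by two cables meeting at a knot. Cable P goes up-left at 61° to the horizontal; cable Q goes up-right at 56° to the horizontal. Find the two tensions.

T_P = 9257 N, T_Q = 8026 N

ΣF_x = 0: −T_P·cos61° + T_Q·cos56° = 0 → T_Q = 0.866981·T_P.
ΣF_y = 0: T_P·sin61° + T_Q·sin56° = 14750.
Substitute: T_P·(0.87462 + 0.866981·0.829038) = 14750 → T_P = 9257.05 ≈ 9257 N.
Then T_Q = 0.866981 × 9257.05 = 8026 N.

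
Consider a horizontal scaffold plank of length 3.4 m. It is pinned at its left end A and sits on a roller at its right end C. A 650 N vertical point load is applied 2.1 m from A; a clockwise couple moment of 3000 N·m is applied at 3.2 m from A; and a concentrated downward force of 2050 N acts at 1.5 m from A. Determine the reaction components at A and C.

Taking moments about A: C_y·3.4 − 650·2.1 − 3000 − 2050·1.5 = 0 → C_y = 7440/3.4 = 2188.24 ≈ 2188 N.
ΣF_y = 0: A_y + 2188.24 − 650 − 2050 = 0 → A_y = 511.8 N.
ΣF_x = 0: no horizontal applied forces, so A_x = 0.

A_x = 0, A_y = 511.8 N, C_y = 2188 N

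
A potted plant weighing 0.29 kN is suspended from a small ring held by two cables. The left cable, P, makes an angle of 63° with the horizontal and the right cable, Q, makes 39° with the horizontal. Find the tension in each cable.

T_P = 0.2304 kN, T_Q = 0.1346 kN

ΣF_x = 0: −T_P·cos63° + T_Q·cos39° = 0 → T_Q = 0.584177·T_P.
ΣF_y = 0: T_P·sin63° + T_Q·sin39° = 0.29.
Substitute: T_P·(0.891007 + 0.584177·0.62932) = 0.29 → T_P = 0.230407 ≈ 0.2304 kN.
Then T_Q = 0.584177 × 0.230407 = 0.1346 kN.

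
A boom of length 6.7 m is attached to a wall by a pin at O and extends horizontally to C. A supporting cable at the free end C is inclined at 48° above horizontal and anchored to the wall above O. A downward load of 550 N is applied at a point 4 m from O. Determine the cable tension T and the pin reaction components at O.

ΣM about O: T·sin48°·6.7 − 550·4 = 0 → T = 2200/(6.7·0.743145) = 441.849 ≈ 441.8 N.
ΣF_x = 0: O_x − T·cos48° = 0 → O_x = 441.849 × 0.669131 = 295.7 N.
ΣF_y = 0: O_y + T·sin48° − 550 = 0 → O_y = 550 − 441.849 × 0.743145 = 221.6 N.

T = 441.8 N, O_x = 295.7 N, O_y = 221.6 N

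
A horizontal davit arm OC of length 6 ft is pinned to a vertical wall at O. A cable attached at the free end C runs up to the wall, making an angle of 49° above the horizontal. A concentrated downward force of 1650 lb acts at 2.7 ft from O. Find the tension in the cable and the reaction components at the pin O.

ΣM about O: T·sin49°·6 − 1650·2.7 = 0 → T = 4455/(6·0.75471) = 983.822 ≈ 983.8 lb.
ΣF_x = 0: O_x − T·cos49° = 0 → O_x = 983.822 × 0.656059 = 645.4 lb.
ΣF_y = 0: O_y + T·sin49° − 1650 = 0 → O_y = 1650 − 983.822 × 0.75471 = 907.5 lb.

T = 983.8 lb, O_x = 645.4 lb, O_y = 907.5 lb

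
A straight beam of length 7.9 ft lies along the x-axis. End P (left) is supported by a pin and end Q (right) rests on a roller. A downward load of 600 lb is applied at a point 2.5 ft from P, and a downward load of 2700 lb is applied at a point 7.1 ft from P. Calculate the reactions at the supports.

Taking moments about P: Q_y·7.9 − 600·2.5 − 2700·7.1 = 0 → Q_y = 20670/7.9 = 2616.46 ≈ 2616 lb.
ΣF_y = 0: P_y + 2616.46 − 600 − 2700 = 0 → P_y = 683.5 lb.
ΣF_x = 0: no horizontal applied forces, so P_x = 0.

P_x = 0, P_y = 683.5 lb, Q_y = 2616 lb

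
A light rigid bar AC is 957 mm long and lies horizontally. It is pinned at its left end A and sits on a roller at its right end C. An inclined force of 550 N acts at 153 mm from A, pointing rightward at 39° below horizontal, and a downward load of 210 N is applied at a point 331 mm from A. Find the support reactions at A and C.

ΣM about A: C_y·957 − 550·sin39°·153 − 210·331 = 0 → C_y = 122467/957 = 127.97 ≈ 128.0 N.
ΣF_y = 0: A_y + 127.97 − 550·sin39° − 210 = 0 → A_y = 428.2 N.
ΣF_x = 0: A_x + 550·cos39° = 0 → A_x = -427.4 N.

A_x = -427.4 N, A_y = 428.2 N, C_y = 128.0 N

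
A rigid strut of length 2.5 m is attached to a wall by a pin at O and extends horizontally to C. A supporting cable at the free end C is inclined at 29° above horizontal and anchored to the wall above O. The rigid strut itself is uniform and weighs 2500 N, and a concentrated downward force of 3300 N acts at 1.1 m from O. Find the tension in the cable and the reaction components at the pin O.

T = 5573 N, O_x = 4875 N, O_y = 3098 N

ΣM about O: T·sin29°·2.5 − 2500·1.25 − 3300·1.1 = 0 → T = 6755/(2.5·0.48481) = 5573.32 ≈ 5573 N.
ΣF_x = 0: O_x − T·cos29° = 0 → O_x = 5573.32 × 0.87462 = 4875 N.
ΣF_y = 0: O_y + T·sin29° − 2500 − 3300 = 0 → O_y = 5800 − 5573.32 × 0.48481 = 3098 N.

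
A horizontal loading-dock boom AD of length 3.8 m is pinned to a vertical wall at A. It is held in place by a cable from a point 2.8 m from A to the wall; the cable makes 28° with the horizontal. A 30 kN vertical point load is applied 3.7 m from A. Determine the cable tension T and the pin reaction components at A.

T = 84.44 kN, A_x = 74.56 kN, A_y = -9.643 kN

ΣM about A: T·sin28°·2.8 − 30·3.7 = 0 → T = 111/(2.8·0.469472) = 84.4414 ≈ 84.44 kN.
ΣF_x = 0: A_x − T·cos28° = 0 → A_x = 84.4414 × 0.882948 = 74.56 kN.
ΣF_y = 0: A_y + T·sin28° − 30 = 0 → A_y = 30 − 84.4414 × 0.469472 = -9.643 kN.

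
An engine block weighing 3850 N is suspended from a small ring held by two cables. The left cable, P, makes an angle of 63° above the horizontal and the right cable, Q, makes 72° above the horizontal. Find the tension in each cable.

T_P = 1683 N, T_Q = 2472 N

ΣF_x = 0: −T_P·cos63° + T_Q·cos72° = 0 → T_Q = 1.46914·T_P.
ΣF_y = 0: T_P·sin63° + T_Q·sin72° = 3850.
Substitute: T_P·(0.891007 + 1.46914·0.951057) = 3850 → T_P = 1682.51 ≈ 1683 N.
Then T_Q = 1.46914 × 1682.51 = 2472 N.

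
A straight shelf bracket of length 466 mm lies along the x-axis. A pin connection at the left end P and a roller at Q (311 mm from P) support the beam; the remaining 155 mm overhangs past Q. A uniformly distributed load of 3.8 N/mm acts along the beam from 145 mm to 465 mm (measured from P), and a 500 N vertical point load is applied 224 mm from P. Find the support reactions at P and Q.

Resultant of the distributed load: 3.8 × 320 = 1216 N at 305 mm from P.
Moments about P: Q_y·311 − (3.8·320)·305 − 500·224 = 0 → Q_y = 482880/311 = 1552.67 ≈ 1553 N.
ΣF_y = 0: P_y + 1552.67 − 3.8·320 − 500 = 0 → P_y = 163.3 N.
ΣF_x = 0: no horizontal applied forces, so P_x = 0.

P_x = 0, P_y = 163.3 N, Q_y = 1553 N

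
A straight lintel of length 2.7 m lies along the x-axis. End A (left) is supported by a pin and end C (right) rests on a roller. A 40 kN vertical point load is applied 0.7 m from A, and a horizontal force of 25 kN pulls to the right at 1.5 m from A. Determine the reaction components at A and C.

A_x = -25.00 kN, A_y = 29.63 kN, C_y = 10.37 kN

Moments about A: C_y·2.7 − 40·0.7 = 0 → C_y = 28/2.7 = 10.3704 ≈ 10.37 kN.
ΣF_y = 0: A_y + 10.3704 − 40 = 0 → A_y = 29.63 kN.
ΣF_x = 0: A_x + 25 = 0 → A_x = -25.00 kN.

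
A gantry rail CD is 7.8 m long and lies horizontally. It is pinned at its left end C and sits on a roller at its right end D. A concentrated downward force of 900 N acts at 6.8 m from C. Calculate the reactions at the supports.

C_x = 0, C_y = 115.4 N, D_y = 784.6 N

ΣM about C: D_y·7.8 − 900·6.8 = 0 → D_y = 6120/7.8 = 784.615 ≈ 784.6 N.
ΣF_y = 0: C_y + 784.615 − 900 = 0 → C_y = 115.4 N.
ΣF_x = 0: no horizontal applied forces, so C_x = 0.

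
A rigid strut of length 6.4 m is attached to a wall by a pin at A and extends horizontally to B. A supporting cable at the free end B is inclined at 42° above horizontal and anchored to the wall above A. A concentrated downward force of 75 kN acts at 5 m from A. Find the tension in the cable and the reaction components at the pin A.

T = 87.57 kN, A_x = 65.07 kN, A_y = 16.41 kN

ΣM about A: T·sin42°·6.4 − 75·5 = 0 → T = 375/(6.4·0.669131) = 87.5669 ≈ 87.57 kN.
ΣF_x = 0: A_x − T·cos42° = 0 → A_x = 87.5669 × 0.743145 = 65.07 kN.
ΣF_y = 0: A_y + T·sin42° − 75 = 0 → A_y = 75 − 87.5669 × 0.669131 = 16.41 kN.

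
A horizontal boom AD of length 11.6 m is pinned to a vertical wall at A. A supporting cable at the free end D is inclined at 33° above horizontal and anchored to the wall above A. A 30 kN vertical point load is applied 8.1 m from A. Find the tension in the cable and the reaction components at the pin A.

ΣM about A: T·sin33°·11.6 − 30·8.1 = 0 → T = 243/(11.6·0.544639) = 38.4627 ≈ 38.46 kN.
ΣF_x = 0: A_x − T·cos33° = 0 → A_x = 38.4627 × 0.838671 = 32.26 kN.
ΣF_y = 0: A_y + T·sin33° − 30 = 0 → A_y = 30 − 38.4627 × 0.544639 = 9.052 kN.

T = 38.46 kN, A_x = 32.26 kN, A_y = 9.052 kN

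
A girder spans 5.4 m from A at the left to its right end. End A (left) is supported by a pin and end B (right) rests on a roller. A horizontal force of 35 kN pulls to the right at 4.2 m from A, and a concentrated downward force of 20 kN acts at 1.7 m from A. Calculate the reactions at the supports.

A_x = -35.00 kN, A_y = 13.70 kN, B_y = 6.296 kN

ΣM about A: B_y·5.4 − 20·1.7 = 0 → B_y = 34/5.4 = 6.2963 ≈ 6.296 kN.
ΣF_y = 0: A_y + 6.2963 − 20 = 0 → A_y = 13.70 kN.
ΣF_x = 0: A_x + 35 = 0 → A_x = -35.00 kN.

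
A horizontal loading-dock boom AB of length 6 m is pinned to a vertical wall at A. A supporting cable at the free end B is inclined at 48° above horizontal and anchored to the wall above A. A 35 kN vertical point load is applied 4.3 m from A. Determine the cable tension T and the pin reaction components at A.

ΣM about A: T·sin48°·6 − 35·4.3 = 0 → T = 150.5/(6·0.743145) = 33.7529 ≈ 33.75 kN.
ΣF_x = 0: A_x − T·cos48° = 0 → A_x = 33.7529 × 0.669131 = 22.59 kN.
ΣF_y = 0: A_y + T·sin48° − 35 = 0 → A_y = 35 − 33.7529 × 0.743145 = 9.917 kN.

T = 33.75 kN, A_x = 22.59 kN, A_y = 9.917 kN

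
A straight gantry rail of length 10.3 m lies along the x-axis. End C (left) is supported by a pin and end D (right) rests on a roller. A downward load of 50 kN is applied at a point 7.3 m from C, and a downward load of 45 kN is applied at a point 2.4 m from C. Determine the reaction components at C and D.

C_x = 0, C_y = 49.08 kN, D_y = 45.92 kN

ΣM about C: D_y·10.3 − 50·7.3 − 45·2.4 = 0 → D_y = 473/10.3 = 45.9223 ≈ 45.92 kN.
ΣF_y = 0: C_y + 45.9223 − 50 − 45 = 0 → C_y = 49.08 kN.
ΣF_x = 0: no horizontal applied forces, so C_x = 0.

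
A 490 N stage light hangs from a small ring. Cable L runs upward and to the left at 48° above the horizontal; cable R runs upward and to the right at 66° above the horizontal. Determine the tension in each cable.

ΣF_x = 0: −T_L·cos48° + T_R·cos66° = 0 → T_R = 1.64512·T_L.
ΣF_y = 0: T_L·sin48° + T_R·sin66° = 490.
Substitute: T_L·(0.743145 + 1.64512·0.913545) = 490 → T_L = 218.162 ≈ 218.2 N.
Then T_R = 1.64512 × 218.162 = 358.9 N.

T_L = 218.2 N, T_R = 358.9 N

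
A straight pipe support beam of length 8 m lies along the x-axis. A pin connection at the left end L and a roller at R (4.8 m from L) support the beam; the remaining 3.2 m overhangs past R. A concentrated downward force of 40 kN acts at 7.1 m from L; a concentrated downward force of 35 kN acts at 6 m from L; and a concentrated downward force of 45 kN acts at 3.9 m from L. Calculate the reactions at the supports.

Taking moments about L: R_y·4.8 − 40·7.1 − 35·6 − 45·3.9 = 0 → R_y = 669.5/4.8 = 139.479 ≈ 139.5 kN.
ΣF_y = 0: L_y + 139.479 − 40 − 35 − 45 = 0 → L_y = -19.48 kN.
ΣF_x = 0: no horizontal applied forces, so L_x = 0.

L_x = 0, L_y = -19.48 kN, R_y = 139.5 kN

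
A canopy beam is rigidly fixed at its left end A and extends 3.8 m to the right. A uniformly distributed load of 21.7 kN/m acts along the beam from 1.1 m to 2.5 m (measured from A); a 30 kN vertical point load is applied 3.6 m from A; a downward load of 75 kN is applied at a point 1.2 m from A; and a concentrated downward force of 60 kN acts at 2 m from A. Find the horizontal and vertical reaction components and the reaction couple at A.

A_x = 0, A_y = 195.4 kN, M_A = 372.7 kN·m

Resultant of the distributed load: 21.7 × 1.4 = 30.38 kN at 1.8 m from A.
ΣF_x = 0: A_x = 0.
ΣF_y = 0: A_y − 21.7·1.4 − 30 − 75 − 60 = 0 → A_y = 195.4 kN.
ΣM about A: M_A − (21.7·1.4)·1.8 − 30·3.6 − 75·1.2 − 60·2 = 0 → M_A = 372.7 kN·m.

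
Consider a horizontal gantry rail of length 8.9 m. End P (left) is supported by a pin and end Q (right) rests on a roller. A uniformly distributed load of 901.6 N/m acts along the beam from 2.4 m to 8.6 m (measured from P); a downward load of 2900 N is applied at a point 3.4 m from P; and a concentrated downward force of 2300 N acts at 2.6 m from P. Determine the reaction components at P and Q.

Resultant of the distributed load: 901.6 × 6.2 = 5589.92 N at 5.5 m from P.
Moments about P: Q_y·8.9 − (901.6·6.2)·5.5 − 2900·3.4 − 2300·2.6 = 0 → Q_y = 46584.56/8.9 = 5234.22 ≈ 5234 N.
ΣF_y = 0: P_y + 5234.22 − 901.6·6.2 − 2900 − 2300 = 0 → P_y = 5556 N.
ΣF_x = 0: no horizontal applied forces, so P_x = 0.

P_x = 0, P_y = 5556 N, Q_y = 5234 N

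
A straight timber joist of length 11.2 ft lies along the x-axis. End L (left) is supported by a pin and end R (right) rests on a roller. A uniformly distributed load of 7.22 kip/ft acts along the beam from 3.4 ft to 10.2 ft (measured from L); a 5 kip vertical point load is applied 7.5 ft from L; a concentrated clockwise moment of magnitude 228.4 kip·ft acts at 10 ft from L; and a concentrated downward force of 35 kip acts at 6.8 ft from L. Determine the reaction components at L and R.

L_x = 0, L_y = 14.30 kip, R_y = 74.80 kip

Resultant of the distributed load: 7.22 × 6.8 = 49.096 kip at 6.8 ft from L.
ΣM about L: R_y·11.2 − (7.22·6.8)·6.8 − 5·7.5 − 228.4 − 35·6.8 = 0 → R_y = 837.7528/11.2 = 74.7994 ≈ 74.80 kip.
ΣF_y = 0: L_y + 74.7994 − 7.22·6.8 − 5 − 35 = 0 → L_y = 14.30 kip.
ΣF_x = 0: no horizontal applied forces, so L_x = 0.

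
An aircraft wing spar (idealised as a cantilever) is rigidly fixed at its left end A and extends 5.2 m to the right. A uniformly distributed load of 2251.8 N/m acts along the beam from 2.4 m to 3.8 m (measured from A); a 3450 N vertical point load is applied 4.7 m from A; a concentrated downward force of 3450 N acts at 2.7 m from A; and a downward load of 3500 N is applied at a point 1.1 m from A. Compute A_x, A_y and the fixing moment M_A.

A_x = 0, A_y = 13550 N, M_A = 39150 N·m

Resultant of the distributed load: 2251.8 × 1.4 = 3152.52 N at 3.1 m from A.
ΣF_x = 0: A_x = 0.
ΣF_y = 0: A_y − 2251.8·1.4 − 3450 − 3450 − 3500 = 0 → A_y = 13550 N.
ΣM about A: M_A − (2251.8·1.4)·3.1 − 3450·4.7 − 3450·2.7 − 3500·1.1 = 0 → M_A = 39150 N·m.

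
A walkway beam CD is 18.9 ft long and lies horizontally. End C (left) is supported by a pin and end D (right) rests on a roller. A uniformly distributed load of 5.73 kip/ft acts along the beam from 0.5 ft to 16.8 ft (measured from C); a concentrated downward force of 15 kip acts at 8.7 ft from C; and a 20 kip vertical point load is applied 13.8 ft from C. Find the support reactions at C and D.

C_x = 0, C_y = 64.14 kip, D_y = 64.25 kip

Resultant of the distributed load: 5.73 × 16.3 = 93.399 kip at 8.65 ft from C.
Moments about C: D_y·18.9 − (5.73·16.3)·8.65 − 15·8.7 − 20·13.8 = 0 → D_y = 1214.40135/18.9 = 64.254 ≈ 64.25 kip.
ΣF_y = 0: C_y + 64.254 − 5.73·16.3 − 15 − 20 = 0 → C_y = 64.14 kip.
ΣF_x = 0: no horizontal applied forces, so C_x = 0.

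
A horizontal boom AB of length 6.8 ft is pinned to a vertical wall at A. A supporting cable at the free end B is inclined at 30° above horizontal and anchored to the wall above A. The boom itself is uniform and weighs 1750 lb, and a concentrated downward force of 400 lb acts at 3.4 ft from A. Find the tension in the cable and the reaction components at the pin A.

ΣM about A: T·sin30°·6.8 − 1750·3.4 − 400·3.4 = 0 → T = 7310/(6.8·0.5) = 2150 lb.
ΣF_x = 0: A_x − T·cos30° = 0 → A_x = 2150 × 0.866025 = 1862 lb.
ΣF_y = 0: A_y + T·sin30° − 1750 − 400 = 0 → A_y = 2150 − 2150 × 0.5 = 1075 lb.

T = 2150 lb, A_x = 1862 lb, A_y = 1075 lb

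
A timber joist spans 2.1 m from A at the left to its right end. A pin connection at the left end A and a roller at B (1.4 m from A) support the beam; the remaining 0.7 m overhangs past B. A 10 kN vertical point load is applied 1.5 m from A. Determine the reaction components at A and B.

Moments about A: B_y·1.4 − 10·1.5 = 0 → B_y = 15/1.4 = 10.7143 ≈ 10.71 kN.
ΣF_y = 0: A_y + 10.7143 − 10 = 0 → A_y = -0.7143 kN.
ΣF_x = 0: no horizontal applied forces, so A_x = 0.

A_x = 0, A_y = -0.7143 kN, B_y = 10.71 kN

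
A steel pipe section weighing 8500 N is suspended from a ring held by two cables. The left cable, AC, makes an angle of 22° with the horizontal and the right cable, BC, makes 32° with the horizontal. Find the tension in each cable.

T_AC = 8910 N, T_BC = 9742 N

ΣF_x = 0: −T_AC·cos22° + T_BC·cos32° = 0 → T_BC = 1.09332·T_AC.
ΣF_y = 0: T_AC·sin22° + T_BC·sin32° = 8500.
Substitute: T_AC·(0.374607 + 1.09332·0.529919) = 8500 → T_AC = 8910.06 ≈ 8910 N.
Then T_BC = 1.09332 × 8910.06 = 9742 N.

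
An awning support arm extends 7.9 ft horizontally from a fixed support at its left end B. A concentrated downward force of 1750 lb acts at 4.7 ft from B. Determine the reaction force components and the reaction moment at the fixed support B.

ΣF_x = 0: B_x = 0.
ΣF_y = 0: B_y − 1750 = 0 → B_y = 1750 lb.
ΣM about B: M_B − 1750·4.7 = 0 → M_B = 8225 lb·ft.

B_x = 0, B_y = 1750 lb, M_B = 8225 lb·ft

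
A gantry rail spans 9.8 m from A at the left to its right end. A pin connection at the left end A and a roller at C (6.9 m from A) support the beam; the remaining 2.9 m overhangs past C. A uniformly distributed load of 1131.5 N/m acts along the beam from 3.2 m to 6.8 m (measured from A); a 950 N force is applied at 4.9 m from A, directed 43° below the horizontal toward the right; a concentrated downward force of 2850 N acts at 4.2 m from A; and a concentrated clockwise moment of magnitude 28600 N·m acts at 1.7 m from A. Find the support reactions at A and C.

A_x = -694.8 N, A_y = -1720 N, C_y = 9292 N

Resultant of the distributed load: 1131.5 × 3.6 = 4073.4 N at 5 m from A.
Taking moments about A: C_y·6.9 − (1131.5·3.6)·5 − 950·sin43°·4.9 − 2850·4.2 − 28600 = 0 → C_y = 64111.7/6.9 = 9291.55 ≈ 9292 N.
ΣF_y = 0: A_y + 9291.55 − 1131.5·3.6 − 950·sin43° − 2850 = 0 → A_y = -1720 N.
ΣF_x = 0: A_x + 950·cos43° = 0 → A_x = -694.8 N.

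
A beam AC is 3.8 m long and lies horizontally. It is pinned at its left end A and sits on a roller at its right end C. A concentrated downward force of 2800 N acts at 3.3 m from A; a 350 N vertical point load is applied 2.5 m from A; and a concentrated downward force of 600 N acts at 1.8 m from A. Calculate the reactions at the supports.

Moments about A: C_y·3.8 − 2800·3.3 − 350·2.5 − 600·1.8 = 0 → C_y = 11195/3.8 = 2946.05 ≈ 2946 N.
ΣF_y = 0: A_y + 2946.05 − 2800 − 350 − 600 = 0 → A_y = 803.9 N.
ΣF_x = 0: no horizontal applied forces, so A_x = 0.

A_x = 0, A_y = 803.9 N, C_y = 2946 N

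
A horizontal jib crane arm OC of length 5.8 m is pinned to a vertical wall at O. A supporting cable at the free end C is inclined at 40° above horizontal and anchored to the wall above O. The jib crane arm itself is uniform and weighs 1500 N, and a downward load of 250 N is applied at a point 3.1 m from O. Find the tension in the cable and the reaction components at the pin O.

T = 1375 N, O_x = 1053 N, O_y = 866.4 N

ΣM about O: T·sin40°·5.8 − 1500·2.9 − 250·3.1 = 0 → T = 5125/(5.8·0.642788) = 1374.67 ≈ 1375 N.
ΣF_x = 0: O_x − T·cos40° = 0 → O_x = 1374.67 × 0.766044 = 1053 N.
ΣF_y = 0: O_y + T·sin40° − 1500 − 250 = 0 → O_y = 1750 − 1374.67 × 0.642788 = 866.4 N.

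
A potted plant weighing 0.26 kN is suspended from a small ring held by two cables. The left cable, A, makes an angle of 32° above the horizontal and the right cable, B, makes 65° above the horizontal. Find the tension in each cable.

T_A = 0.1107 kN, T_B = 0.2221 kN

ΣF_x = 0: −T_A·cos32° + T_B·cos65° = 0 → T_B = 2.00665·T_A.
ΣF_y = 0: T_A·sin32° + T_B·sin65° = 0.26.
Substitute: T_A·(0.529919 + 2.00665·0.906308) = 0.26 → T_A = 0.110706 ≈ 0.1107 kN.
Then T_B = 2.00665 × 0.110706 = 0.2221 kN.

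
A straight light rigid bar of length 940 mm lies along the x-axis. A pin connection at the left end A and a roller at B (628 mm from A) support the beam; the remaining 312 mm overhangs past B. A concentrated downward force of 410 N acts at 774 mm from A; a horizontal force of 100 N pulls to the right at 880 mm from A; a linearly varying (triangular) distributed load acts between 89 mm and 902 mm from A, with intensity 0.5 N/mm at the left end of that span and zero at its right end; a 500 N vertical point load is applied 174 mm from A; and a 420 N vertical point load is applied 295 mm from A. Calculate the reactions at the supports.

Resultant of the triangular load: ½ × 0.5 × 813 = 203.25 N, acting at 360 mm from A (one-third of the span from the peak).
Taking moments about A: B_y·628 − 410·774 − (½·0.5·813)·360 − 500·174 − 420·295 = 0 → B_y = 601410/628 = 957.659 ≈ 957.7 N.
ΣF_y = 0: A_y + 957.659 − 410 − ½·0.5·813 − 500 − 420 = 0 → A_y = 575.6 N.
ΣF_x = 0: A_x + 100 = 0 → A_x = -100.0 N.

A_x = -100.0 N, A_y = 575.6 N, B_y = 957.7 N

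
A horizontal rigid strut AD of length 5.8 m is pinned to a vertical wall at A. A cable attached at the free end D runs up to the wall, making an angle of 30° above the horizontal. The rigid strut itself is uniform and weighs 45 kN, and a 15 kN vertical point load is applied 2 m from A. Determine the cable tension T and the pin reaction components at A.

T = 55.34 kN, A_x = 47.93 kN, A_y = 32.33 kN

ΣM about A: T·sin30°·5.8 − 45·2.9 − 15·2 = 0 → T = 160.5/(5.8·0.5) = 55.3448 ≈ 55.34 kN.
ΣF_x = 0: A_x − T·cos30° = 0 → A_x = 55.3448 × 0.866025 = 47.93 kN.
ΣF_y = 0: A_y + T·sin30° − 45 − 15 = 0 → A_y = 60 − 55.3448 × 0.5 = 32.33 kN.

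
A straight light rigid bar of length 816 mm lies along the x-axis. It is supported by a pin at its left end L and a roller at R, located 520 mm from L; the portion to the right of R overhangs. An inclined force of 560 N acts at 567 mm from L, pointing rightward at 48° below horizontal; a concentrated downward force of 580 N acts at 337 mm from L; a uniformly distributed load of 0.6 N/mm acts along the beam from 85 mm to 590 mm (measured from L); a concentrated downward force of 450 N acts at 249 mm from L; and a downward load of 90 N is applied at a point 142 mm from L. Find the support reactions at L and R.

Resultant of the distributed load: 0.6 × 505 = 303 N at 337.5 mm from L.
Taking moments about L: R_y·520 − 560·sin48°·567 − 580·337 − (0.6·505)·337.5 − 450·249 − 90·142 = 0 → R_y = 658516/520 = 1266.38 ≈ 1266 N.
ΣF_y = 0: L_y + 1266.38 − 560·sin48° − 580 − 0.6·505 − 450 − 90 = 0 → L_y = 572.8 N.
ΣF_x = 0: L_x + 560·cos48° = 0 → L_x = -374.7 N.

L_x = -374.7 N, L_y = 572.8 N, R_y = 1266 N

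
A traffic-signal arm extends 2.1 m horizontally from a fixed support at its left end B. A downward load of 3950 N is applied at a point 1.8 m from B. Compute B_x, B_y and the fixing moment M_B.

ΣF_x = 0: B_x = 0.
ΣF_y = 0: B_y − 3950 = 0 → B_y = 3950 N.
ΣM about B: M_B − 3950·1.8 = 0 → M_B = 7110 N·m.

B_x = 0, B_y = 3950 N, M_B = 7110 N·m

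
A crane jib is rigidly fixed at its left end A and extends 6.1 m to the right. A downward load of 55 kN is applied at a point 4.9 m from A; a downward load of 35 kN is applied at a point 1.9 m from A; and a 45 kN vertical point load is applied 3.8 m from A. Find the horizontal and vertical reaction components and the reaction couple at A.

A_x = 0, A_y = 135.0 kN, M_A = 507.0 kN·m

ΣF_x = 0: A_x = 0.
ΣF_y = 0: A_y − 55 − 35 − 45 = 0 → A_y = 135.0 kN.
ΣM about A: M_A − 55·4.9 − 35·1.9 − 45·3.8 = 0 → M_A = 507.0 kN·m.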